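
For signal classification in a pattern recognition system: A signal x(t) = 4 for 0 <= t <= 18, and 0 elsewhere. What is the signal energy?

Energy = integral of |x(t)|^2 dt over the signal duration
= 4^2 * 18 = 16 * 18 = 288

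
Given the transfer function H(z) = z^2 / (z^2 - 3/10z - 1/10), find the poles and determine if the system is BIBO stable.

Poles are roots of the denominator: z^2 - 3/10z - 1/10 = 0.
Quadratic formula: z = [-(-3/10) +/- sqrt((-3/10)^2 - 4*(-1/10))] / 2
Discriminant = 9/100 + 2/5 = 49/100; sqrt = 7/10.
z = (3/10 +/- 7/10) / 2 => z = 1/2 or z = -1/5.
|p1| = 1/2, |p2| = 1/5.
For BIBO stability, all poles must lie inside the unit circle (|p| < 1).
System is STABLE since both |p| < 1.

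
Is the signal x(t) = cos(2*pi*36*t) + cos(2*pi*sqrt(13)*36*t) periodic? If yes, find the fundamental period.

f1 = 36 Hz, f2 = 36*sqrt(13) Hz
Ratio f2/f1 = sqrt(13), which is irrational.
Since the frequency ratio is irrational, no common period exists.
The signal is not periodic.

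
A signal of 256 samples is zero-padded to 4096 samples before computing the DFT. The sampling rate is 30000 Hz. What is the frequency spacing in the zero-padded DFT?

Original DFT: N = 256, resolution = f_s/N = 30000/256 = 1875/16 Hz
Zero-padded DFT: N = 4096, resolution = f_s/N = 30000/4096 = 1875/256 Hz
Zero-padding interpolates the spectrum (finer frequency grid)
but does NOT improve the true spectral resolution (ability to resolve close frequencies).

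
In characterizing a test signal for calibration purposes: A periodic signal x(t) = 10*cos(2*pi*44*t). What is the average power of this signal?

Average power of A*cos(wt) is A^2/2.
P = 10^2 / 2 = 100/2 = 50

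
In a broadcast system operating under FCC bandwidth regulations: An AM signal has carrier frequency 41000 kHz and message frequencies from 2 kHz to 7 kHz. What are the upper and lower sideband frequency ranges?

Upper sideband (USB) = fc + [fm_low, fm_high] = 41000 + [2, 7] = [41002, 41007] kHz
Lower sideband (LSB) = fc - [fm_high, fm_low] = 41000 - [7, 2] = [40993, 40998] kHz
Total occupied spectrum: 40993 kHz to 41007 kHz (plus carrier at 41000 kHz)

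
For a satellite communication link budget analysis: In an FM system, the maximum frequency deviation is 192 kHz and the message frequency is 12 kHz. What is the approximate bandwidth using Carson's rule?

Carson's rule: BW = 2*(delta_f + f_m)
= 2*(192 + 12) kHz = 408 kHz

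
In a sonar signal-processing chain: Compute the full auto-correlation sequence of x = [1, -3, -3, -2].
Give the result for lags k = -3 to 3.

r_xx[k] = sum_m x[m]*x[m+k], indexed from 0, for k = -3 to 3:
  r_xx[-3] = x[3]*x[0] = -2
  r_xx[-2] = x[2]*x[0] + x[3]*x[1] = 3
  r_xx[-1] = x[1]*x[0] + x[2]*x[1] + x[3]*x[2] = 12
  r_xx[0] = x[0]*x[0] + x[1]*x[1] + x[2]*x[2] + x[3]*x[3] = 23
  r_xx[1] = x[0]*x[1] + x[1]*x[2] + x[2]*x[3] = 12
  r_xx[2] = x[0]*x[2] + x[1]*x[3] = 3
  r_xx[3] = x[0]*x[3] = -2
r_xx = [-2, 3, 12, 23, 12, 3, -2]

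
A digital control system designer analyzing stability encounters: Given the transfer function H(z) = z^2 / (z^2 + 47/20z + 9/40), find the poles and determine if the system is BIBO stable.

Poles are roots of the denominator: z^2 + 47/20z + 9/40 = 0.
Quadratic formula: z = [-(47/20) +/- sqrt((47/20)^2 - 4*(9/40))] / 2
Discriminant = 2209/400 - 9/10 = 1849/400; sqrt = 43/20.
z = (-47/20 +/- 43/20) / 2 => z = -1/10 or z = -9/4.
|p1| = 9/4, |p2| = 1/10.
For BIBO stability, all poles must lie inside the unit circle (|p| < 1).
System is UNSTABLE since at least one |p| >= 1.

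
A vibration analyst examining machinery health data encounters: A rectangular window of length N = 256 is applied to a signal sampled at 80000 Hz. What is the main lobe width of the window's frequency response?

For a rectangular window of length N,
the main lobe width in frequency is 2*f_s/N.
= 2*80000/256 = 625 Hz
This determines the minimum frequency separation for resolving two sinusoids.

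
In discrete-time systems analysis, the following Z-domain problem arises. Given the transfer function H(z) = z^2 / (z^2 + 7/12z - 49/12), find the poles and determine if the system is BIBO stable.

Poles are roots of the denominator: z^2 + 7/12z - 49/12 = 0.
Quadratic formula: z = [-(7/12) +/- sqrt((7/12)^2 - 4*(-49/12))] / 2
Discriminant = 49/144 + 49/3 = 2401/144; sqrt = 49/12.
z = (-7/12 +/- 49/12) / 2 => z = 7/4 or z = -7/3.
|p1| = 7/3, |p2| = 7/4.
For BIBO stability, all poles must lie inside the unit circle (|p| < 1).
System is UNSTABLE since at least one |p| >= 1.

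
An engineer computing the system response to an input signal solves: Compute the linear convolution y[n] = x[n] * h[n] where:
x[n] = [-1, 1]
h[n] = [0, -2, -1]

y[n] = sum_k x[k]*h[n-k]. Output length = len(x) + len(h) - 1 = 2 + 3 - 1 = 4.
y[0] = -1*0 = 0
y[1] = 1*0 + -1*-2 = 2
y[2] = 1*-2 + -1*-1 = -1
y[3] = 1*-1 = -1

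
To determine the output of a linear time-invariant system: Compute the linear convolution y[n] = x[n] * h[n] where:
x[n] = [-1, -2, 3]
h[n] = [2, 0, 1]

y[n] = sum_k x[k]*h[n-k]. Output length = len(x) + len(h) - 1 = 3 + 3 - 1 = 5.
y[0] = -1*2 = -2
y[1] = -2*2 + -1*0 = -4
y[2] = 3*2 + -2*0 + -1*1 = 5
y[3] = 3*0 + -2*1 = -2
y[4] = 3*1 = 3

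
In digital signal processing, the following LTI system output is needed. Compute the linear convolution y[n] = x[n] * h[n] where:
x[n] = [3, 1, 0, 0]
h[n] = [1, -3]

y[n] = sum_k x[k]*h[n-k]. Output length = len(x) + len(h) - 1 = 4 + 2 - 1 = 5.
y[0] = 3*1 = 3
y[1] = 1*1 + 3*-3 = -8
y[2] = 0*1 + 1*-3 = -3
y[3] = 0*1 + 0*-3 = 0
y[4] = 0*-3 = 0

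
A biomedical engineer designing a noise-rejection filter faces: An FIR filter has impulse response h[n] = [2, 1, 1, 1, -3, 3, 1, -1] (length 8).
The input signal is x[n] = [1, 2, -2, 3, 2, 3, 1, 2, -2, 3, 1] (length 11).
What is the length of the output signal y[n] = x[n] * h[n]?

For linear convolution, the output length is:
len(y) = len(x) + len(h) - 1 = 11 + 8 - 1 = 18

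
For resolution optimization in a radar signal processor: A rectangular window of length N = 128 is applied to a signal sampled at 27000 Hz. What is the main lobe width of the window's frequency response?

For a rectangular window of length N,
the main lobe width in frequency is 2*f_s/N.
= 2*27000/128 = 3375/8 Hz
This determines the minimum frequency separation for resolving two sinusoids.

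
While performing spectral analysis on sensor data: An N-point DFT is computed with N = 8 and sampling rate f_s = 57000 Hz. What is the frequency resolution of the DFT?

DFT frequency resolution = f_s / N
= 57000 / 8 = 7125 Hz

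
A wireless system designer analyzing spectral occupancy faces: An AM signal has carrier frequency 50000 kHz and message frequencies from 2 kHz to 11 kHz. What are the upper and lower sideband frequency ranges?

Upper sideband (USB) = fc + [fm_low, fm_high] = 50000 + [2, 11] = [50002, 50011] kHz
Lower sideband (LSB) = fc - [fm_high, fm_low] = 50000 - [11, 2] = [49989, 49998] kHz
Total occupied spectrum: 49989 kHz to 50011 kHz (plus carrier at 50000 kHz)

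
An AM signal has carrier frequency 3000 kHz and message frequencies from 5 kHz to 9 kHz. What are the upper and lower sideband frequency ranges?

Upper sideband (USB) = fc + [fm_low, fm_high] = 3000 + [5, 9] = [3005, 3009] kHz
Lower sideband (LSB) = fc - [fm_high, fm_low] = 3000 - [9, 5] = [2991, 2995] kHz
Total occupied spectrum: 2991 kHz to 3009 kHz (plus carrier at 3000 kHz)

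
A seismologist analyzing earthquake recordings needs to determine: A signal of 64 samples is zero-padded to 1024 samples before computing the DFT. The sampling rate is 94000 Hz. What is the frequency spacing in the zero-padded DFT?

Original DFT: N = 64, resolution = f_s/N = 94000/64 = 5875/4 Hz
Zero-padded DFT: N = 1024, resolution = f_s/N = 94000/1024 = 5875/64 Hz
Zero-padding interpolates the spectrum (finer frequency grid)
but does NOT improve the true spectral resolution (ability to resolve close frequencies).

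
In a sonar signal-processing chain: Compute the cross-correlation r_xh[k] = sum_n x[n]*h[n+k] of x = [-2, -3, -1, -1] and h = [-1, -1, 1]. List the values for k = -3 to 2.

Both sequences indexed from 0 and zero outside their support.
Lags with overlap: k = -3 to 2.
  r_xh[-3] = x[3]*h[0] = 1
  r_xh[-2] = x[2]*h[0] + x[3]*h[1] = 2
  r_xh[-1] = x[1]*h[0] + x[2]*h[1] + x[3]*h[2] = 3
  r_xh[0] = x[0]*h[0] + x[1]*h[1] + x[2]*h[2] = 4
  r_xh[1] = x[0]*h[1] + x[1]*h[2] = -1
  r_xh[2] = x[0]*h[2] = -2
r_xh = [1, 2, 3, 4, -1, -2] (for k = -3, ..., 2)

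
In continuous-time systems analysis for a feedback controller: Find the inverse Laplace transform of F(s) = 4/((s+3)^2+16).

Standard pair: w/((s+a)^2+w^2) <-> e^(-at)*sin(wt)*u(t)
With a=3, w=4: f(t) = e^(-3t)*sin(4t)*u(t)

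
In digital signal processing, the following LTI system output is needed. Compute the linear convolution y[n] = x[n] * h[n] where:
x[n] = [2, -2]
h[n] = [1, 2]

y[n] = sum_k x[k]*h[n-k]. Output length = len(x) + len(h) - 1 = 2 + 2 - 1 = 3.
y[0] = 2*1 = 2
y[1] = -2*1 + 2*2 = 2
y[2] = -2*2 = -4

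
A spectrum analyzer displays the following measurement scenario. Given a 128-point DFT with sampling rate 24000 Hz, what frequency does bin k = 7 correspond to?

The frequency of DFT bin k is: f_k = k * f_s / N
f_7 = 7 * 24000 / 128 = 2625/2 Hz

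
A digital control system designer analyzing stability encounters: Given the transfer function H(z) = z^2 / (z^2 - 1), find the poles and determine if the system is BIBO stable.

Poles are roots of the denominator: z^2 - 1 = 0.
Quadratic formula: z = [-(0) +/- sqrt((0)^2 - 4*(-1))] / 2
Discriminant = 0 + 4 = 4; sqrt = 2.
z = (0 +/- 2) / 2 => z = 1 or z = -1.
|p1| = 1, |p2| = 1.
For BIBO stability, all poles must lie inside the unit circle (|p| < 1).
System is UNSTABLE since at least one |p| >= 1.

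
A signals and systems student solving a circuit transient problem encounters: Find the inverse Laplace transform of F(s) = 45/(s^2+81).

Standard pair: w/(s^2+w^2) <-> sin(wt)*u(t)
Recognize w^2 = 81, so w = 9; numerator 45 = 5*9.
f(t) = 5*sin(9t)*u(t)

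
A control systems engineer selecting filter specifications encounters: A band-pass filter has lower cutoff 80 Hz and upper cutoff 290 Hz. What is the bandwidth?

Bandwidth = f_high - f_low
= 290 Hz - 80 Hz = 210 Hz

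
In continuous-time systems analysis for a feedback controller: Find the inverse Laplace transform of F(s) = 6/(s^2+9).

Standard pair: w/(s^2+w^2) <-> sin(wt)*u(t)
Recognize w^2 = 9, so w = 3; numerator 6 = 2*3.
f(t) = 2*sin(3t)*u(t)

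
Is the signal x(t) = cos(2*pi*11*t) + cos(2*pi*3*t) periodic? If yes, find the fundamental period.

f1 = 11 Hz, f2 = 3 Hz
Period T1 = 1/11, T2 = 1/3
Ratio T1/T2 = 3/11, which is rational.
The signal is periodic with fundamental period T = 1/GCD(11,3) = 1 s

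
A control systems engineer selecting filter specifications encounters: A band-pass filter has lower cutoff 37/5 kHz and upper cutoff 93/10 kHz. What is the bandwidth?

Bandwidth = f_high - f_low
= 93/10 kHz - 37/5 kHz = 19/10 kHz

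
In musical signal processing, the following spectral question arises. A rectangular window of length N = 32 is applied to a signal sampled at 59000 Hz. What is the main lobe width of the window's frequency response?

For a rectangular window of length N,
the main lobe width in frequency is 2*f_s/N.
= 2*59000/32 = 7375/2 Hz
This determines the minimum frequency separation for resolving two sinusoids.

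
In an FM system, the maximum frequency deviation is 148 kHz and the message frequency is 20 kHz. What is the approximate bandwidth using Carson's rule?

Carson's rule: BW = 2*(delta_f + f_m)
= 2*(148 + 20) kHz = 336 kHz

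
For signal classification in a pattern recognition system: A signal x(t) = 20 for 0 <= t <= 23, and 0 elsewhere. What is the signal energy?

Energy = integral of |x(t)|^2 dt over the signal duration
= 20^2 * 23 = 400 * 23 = 9200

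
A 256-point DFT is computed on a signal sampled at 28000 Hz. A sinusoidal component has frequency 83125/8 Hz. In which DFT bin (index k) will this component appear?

DFT frequency resolution = f_s/N = 28000/256 = 875/8 Hz
Bin index k = f_signal / resolution = 83125/8 / 875/8 = 95
The signal frequency 83125/8 Hz falls in DFT bin k = 95.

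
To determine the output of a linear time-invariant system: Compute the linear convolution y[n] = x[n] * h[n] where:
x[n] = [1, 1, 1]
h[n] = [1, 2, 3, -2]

y[n] = sum_k x[k]*h[n-k]. Output length = len(x) + len(h) - 1 = 3 + 4 - 1 = 6.
y[0] = 1*1 = 1
y[1] = 1*1 + 1*2 = 3
y[2] = 1*1 + 1*2 + 1*3 = 6
y[3] = 1*2 + 1*3 + 1*-2 = 3
y[4] = 1*3 + 1*-2 = 1
y[5] = 1*-2 = -2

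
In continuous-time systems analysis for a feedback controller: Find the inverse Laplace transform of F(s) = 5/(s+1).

Standard pair: k/(s+a) <-> k*e^(-at)*u(t)
With k=5, a=1: f(t) = 5*e^(-t)*u(t)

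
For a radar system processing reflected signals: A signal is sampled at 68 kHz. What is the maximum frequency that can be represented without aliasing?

The maximum frequency that can be represented without aliasing
is the Nyquist frequency: f_max = f_s / 2 = 68 kHz / 2 = 34 kHz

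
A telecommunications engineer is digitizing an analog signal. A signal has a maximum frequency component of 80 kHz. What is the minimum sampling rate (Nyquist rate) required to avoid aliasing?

By the Nyquist-Shannon sampling theorem,
the minimum sampling rate (Nyquist rate) must be at least 2 * f_max.
Nyquist rate = 2 * 80 kHz = 160 kHz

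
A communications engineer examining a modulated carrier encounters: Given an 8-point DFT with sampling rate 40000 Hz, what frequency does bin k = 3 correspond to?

The frequency of DFT bin k is: f_k = k * f_s / N
f_3 = 3 * 40000 / 8 = 15000 Hz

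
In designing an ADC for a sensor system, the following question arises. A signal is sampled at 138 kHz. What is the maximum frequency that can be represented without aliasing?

The maximum frequency that can be represented without aliasing
is the Nyquist frequency: f_max = f_s / 2 = 138 kHz / 2 = 69 kHz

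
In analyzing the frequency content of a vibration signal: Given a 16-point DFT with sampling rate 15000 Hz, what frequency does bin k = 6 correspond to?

The frequency of DFT bin k is: f_k = k * f_s / N
f_6 = 6 * 15000 / 16 = 5625 Hz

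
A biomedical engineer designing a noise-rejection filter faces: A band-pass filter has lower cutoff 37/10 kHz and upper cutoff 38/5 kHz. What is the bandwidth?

Bandwidth = f_high - f_low
= 38/5 kHz - 37/10 kHz = 39/10 kHz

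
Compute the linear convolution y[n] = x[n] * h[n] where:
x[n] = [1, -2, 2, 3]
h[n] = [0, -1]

y[n] = sum_k x[k]*h[n-k]. Output length = len(x) + len(h) - 1 = 4 + 2 - 1 = 5.
y[0] = 1*0 = 0
y[1] = -2*0 + 1*-1 = -1
y[2] = 2*0 + -2*-1 = 2
y[3] = 3*0 + 2*-1 = -2
y[4] = 3*-1 = -3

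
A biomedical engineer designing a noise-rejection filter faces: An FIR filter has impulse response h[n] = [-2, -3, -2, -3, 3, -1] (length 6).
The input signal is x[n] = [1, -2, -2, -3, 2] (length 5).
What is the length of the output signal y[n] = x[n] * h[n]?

For linear convolution, the output length is:
len(y) = len(x) + len(h) - 1 = 5 + 6 - 1 = 10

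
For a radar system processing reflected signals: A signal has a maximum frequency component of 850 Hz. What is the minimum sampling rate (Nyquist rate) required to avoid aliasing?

By the Nyquist-Shannon sampling theorem,
the minimum sampling rate (Nyquist rate) must be at least 2 * f_max.
Nyquist rate = 2 * 850 Hz = 1700 Hz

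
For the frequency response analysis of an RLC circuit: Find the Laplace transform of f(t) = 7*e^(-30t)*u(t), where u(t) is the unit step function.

Standard Laplace transform pair:
e^(-at)*u(t) <-> 1/(s+a)
With a = 30: L{7*e^(-30t)*u(t)} = 7/(s+30), ROC: Re(s) > -30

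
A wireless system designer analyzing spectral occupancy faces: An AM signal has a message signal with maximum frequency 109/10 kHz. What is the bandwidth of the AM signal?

In AM (double-sideband), the bandwidth is twice the message frequency.
BW = 2 * f_m = 2 * 109/10 kHz = 109/5 kHz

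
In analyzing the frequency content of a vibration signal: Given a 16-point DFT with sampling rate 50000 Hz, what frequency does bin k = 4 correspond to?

The frequency of DFT bin k is: f_k = k * f_s / N
f_4 = 4 * 50000 / 16 = 12500 Hz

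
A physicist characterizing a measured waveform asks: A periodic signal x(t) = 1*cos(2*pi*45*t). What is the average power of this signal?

Average power of A*cos(wt) is A^2/2.
P = 1^2 / 2 = 1/2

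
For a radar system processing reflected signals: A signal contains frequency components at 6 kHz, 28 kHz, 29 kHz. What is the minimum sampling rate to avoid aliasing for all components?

The highest frequency component is f_max = 29 kHz.
Nyquist rate = 2 * f_max = 2 * 29 kHz = 58 kHz.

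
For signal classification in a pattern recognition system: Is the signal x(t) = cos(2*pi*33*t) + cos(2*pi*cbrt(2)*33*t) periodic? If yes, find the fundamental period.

f1 = 33 Hz, f2 = 33*cbrt(2) Hz
Ratio f2/f1 = cbrt(2), which is irrational.
Since the frequency ratio is irrational, no common period exists.
The signal is not periodic.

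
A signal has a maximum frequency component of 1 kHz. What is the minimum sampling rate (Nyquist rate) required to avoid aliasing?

By the Nyquist-Shannon sampling theorem,
the minimum sampling rate (Nyquist rate) must be at least 2 * f_max.
Nyquist rate = 2 * 1 kHz = 2 kHz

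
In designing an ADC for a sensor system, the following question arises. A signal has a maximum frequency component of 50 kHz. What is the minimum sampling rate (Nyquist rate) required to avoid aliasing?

By the Nyquist-Shannon sampling theorem,
the minimum sampling rate (Nyquist rate) must be at least 2 * f_max.
Nyquist rate = 2 * 50 kHz = 100 kHz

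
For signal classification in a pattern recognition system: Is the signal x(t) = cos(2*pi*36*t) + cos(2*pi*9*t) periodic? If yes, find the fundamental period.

f1 = 36 Hz, f2 = 9 Hz
Period T1 = 1/36, T2 = 1/9
Ratio T1/T2 = 9/36, which is rational.
The signal is periodic with fundamental period T = 1/GCD(36,9) = 1/9 s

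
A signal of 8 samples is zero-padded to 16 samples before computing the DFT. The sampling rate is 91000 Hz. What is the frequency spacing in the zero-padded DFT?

Original DFT: N = 8, resolution = f_s/N = 91000/8 = 11375 Hz
Zero-padded DFT: N = 16, resolution = f_s/N = 91000/16 = 11375/2 Hz
Zero-padding interpolates the spectrum (finer frequency grid)
but does NOT improve the true spectral resolution (ability to resolve close frequencies).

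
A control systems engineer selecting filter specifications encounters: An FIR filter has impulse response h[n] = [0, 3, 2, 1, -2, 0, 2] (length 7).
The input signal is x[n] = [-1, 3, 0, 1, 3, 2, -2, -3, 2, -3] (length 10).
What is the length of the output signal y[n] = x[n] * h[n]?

For linear convolution, the output length is:
len(y) = len(x) + len(h) - 1 = 10 + 7 - 1 = 16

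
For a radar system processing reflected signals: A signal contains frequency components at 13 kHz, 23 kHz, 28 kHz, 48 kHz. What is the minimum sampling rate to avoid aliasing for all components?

The highest frequency component is f_max = 48 kHz.
Nyquist rate = 2 * f_max = 2 * 48 kHz = 96 kHz.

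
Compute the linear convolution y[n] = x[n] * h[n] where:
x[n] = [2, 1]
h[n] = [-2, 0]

y[n] = sum_k x[k]*h[n-k]. Output length = len(x) + len(h) - 1 = 2 + 2 - 1 = 3.
y[0] = 2*-2 = -4
y[1] = 1*-2 + 2*0 = -2
y[2] = 1*0 = 0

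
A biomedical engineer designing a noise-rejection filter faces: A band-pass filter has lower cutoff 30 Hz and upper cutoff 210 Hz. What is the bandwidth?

Bandwidth = f_high - f_low
= 210 Hz - 30 Hz = 180 Hz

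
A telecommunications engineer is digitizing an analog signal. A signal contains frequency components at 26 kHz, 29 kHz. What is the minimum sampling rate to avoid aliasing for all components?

The highest frequency component is f_max = 29 kHz.
Nyquist rate = 2 * f_max = 2 * 29 kHz = 58 kHz.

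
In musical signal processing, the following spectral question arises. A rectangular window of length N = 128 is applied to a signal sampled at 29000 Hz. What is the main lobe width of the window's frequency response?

For a rectangular window of length N,
the main lobe width in frequency is 2*f_s/N.
= 2*29000/128 = 3625/8 Hz
This determines the minimum frequency separation for resolving two sinusoids.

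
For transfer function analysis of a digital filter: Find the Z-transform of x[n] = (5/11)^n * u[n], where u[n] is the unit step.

The Z-transform of a^n * u[n] is z/(z-a) for |z| > |a|.
Here a = 5/11, so X(z) = z/(z - (5/11)) = 11z/(11z - 5)
ROC: |z| > 5/11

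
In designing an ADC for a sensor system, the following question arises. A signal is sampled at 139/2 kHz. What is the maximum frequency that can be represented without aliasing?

The maximum frequency that can be represented without aliasing
is the Nyquist frequency: f_max = f_s / 2 = 139/2 kHz / 2 = 139/4 kHz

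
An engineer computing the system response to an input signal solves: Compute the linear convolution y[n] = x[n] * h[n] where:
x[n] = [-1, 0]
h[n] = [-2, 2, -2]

y[n] = sum_k x[k]*h[n-k]. Output length = len(x) + len(h) - 1 = 2 + 3 - 1 = 4.
y[0] = -1*-2 = 2
y[1] = 0*-2 + -1*2 = -2
y[2] = 0*2 + -1*-2 = 2
y[3] = 0*-2 = 0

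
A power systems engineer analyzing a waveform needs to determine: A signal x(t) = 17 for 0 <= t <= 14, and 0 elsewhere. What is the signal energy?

Energy = integral of |x(t)|^2 dt over the signal duration
= 17^2 * 14 = 289 * 14 = 4046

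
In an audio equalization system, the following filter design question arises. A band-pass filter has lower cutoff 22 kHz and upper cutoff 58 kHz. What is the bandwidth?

Bandwidth = f_high - f_low
= 58 kHz - 22 kHz = 36 kHz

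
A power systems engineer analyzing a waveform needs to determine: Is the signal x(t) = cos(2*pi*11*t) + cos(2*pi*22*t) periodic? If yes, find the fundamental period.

f1 = 11 Hz, f2 = 22 Hz
Period T1 = 1/11, T2 = 1/22
Ratio T1/T2 = 22/11, which is rational.
The signal is periodic with fundamental period T = 1/GCD(11,22) = 1/11 s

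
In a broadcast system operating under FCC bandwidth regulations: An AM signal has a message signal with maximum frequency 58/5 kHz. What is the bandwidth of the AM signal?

In AM (double-sideband), the bandwidth is twice the message frequency.
BW = 2 * f_m = 2 * 58/5 kHz = 116/5 kHz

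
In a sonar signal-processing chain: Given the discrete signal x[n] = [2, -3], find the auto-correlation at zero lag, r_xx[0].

The auto-correlation at zero lag r_xx[0] equals the signal energy.
r_xx[0] = sum of x[n]^2 = 2^2 + (-3)^2
= 4 + 9 = 13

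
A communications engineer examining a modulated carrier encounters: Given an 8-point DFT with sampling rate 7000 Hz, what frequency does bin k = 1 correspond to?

The frequency of DFT bin k is: f_k = k * f_s / N
f_1 = 1 * 7000 / 8 = 875 Hz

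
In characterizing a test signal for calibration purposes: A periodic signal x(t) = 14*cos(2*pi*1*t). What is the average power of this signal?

Average power of A*cos(wt) is A^2/2.
P = 14^2 / 2 = 196/2 = 98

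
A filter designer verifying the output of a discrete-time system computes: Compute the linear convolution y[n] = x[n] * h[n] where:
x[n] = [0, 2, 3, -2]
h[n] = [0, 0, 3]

y[n] = sum_k x[k]*h[n-k]. Output length = len(x) + len(h) - 1 = 4 + 3 - 1 = 6.
y[0] = 0*0 = 0
y[1] = 2*0 + 0*0 = 0
y[2] = 3*0 + 2*0 + 0*3 = 0
y[3] = -2*0 + 3*0 + 2*3 = 6
y[4] = -2*0 + 3*3 = 9
y[5] = -2*3 = -6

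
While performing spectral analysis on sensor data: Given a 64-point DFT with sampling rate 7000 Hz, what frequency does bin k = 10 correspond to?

The frequency of DFT bin k is: f_k = k * f_s / N
f_10 = 10 * 7000 / 64 = 4375/4 Hz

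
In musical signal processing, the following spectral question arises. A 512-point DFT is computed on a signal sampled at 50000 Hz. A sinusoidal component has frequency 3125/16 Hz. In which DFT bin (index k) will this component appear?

DFT frequency resolution = f_s/N = 50000/512 = 3125/32 Hz
Bin index k = f_signal / resolution = 3125/16 / 3125/32 = 2
The signal frequency 3125/16 Hz falls in DFT bin k = 2.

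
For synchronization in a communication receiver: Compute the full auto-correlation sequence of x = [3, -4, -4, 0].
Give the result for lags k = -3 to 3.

r_xx[k] = sum_m x[m]*x[m+k], indexed from 0, for k = -3 to 3:
  r_xx[-3] = x[3]*x[0] = 0
  r_xx[-2] = x[2]*x[0] + x[3]*x[1] = -12
  r_xx[-1] = x[1]*x[0] + x[2]*x[1] + x[3]*x[2] = 4
  r_xx[0] = x[0]*x[0] + x[1]*x[1] + x[2]*x[2] + x[3]*x[3] = 41
  r_xx[1] = x[0]*x[1] + x[1]*x[2] + x[2]*x[3] = 4
  r_xx[2] = x[0]*x[2] + x[1]*x[3] = -12
  r_xx[3] = x[0]*x[3] = 0
r_xx = [0, -12, 4, 41, 4, -12, 0]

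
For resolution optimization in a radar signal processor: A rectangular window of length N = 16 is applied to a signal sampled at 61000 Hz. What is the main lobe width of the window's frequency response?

For a rectangular window of length N,
the main lobe width in frequency is 2*f_s/N.
= 2*61000/16 = 7625 Hz
This determines the minimum frequency separation for resolving two sinusoids.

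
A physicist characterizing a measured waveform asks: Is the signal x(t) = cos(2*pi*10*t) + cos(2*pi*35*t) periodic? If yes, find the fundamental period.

f1 = 10 Hz, f2 = 35 Hz
Period T1 = 1/10, T2 = 1/35
Ratio T1/T2 = 35/10, which is rational.
The signal is periodic with fundamental period T = 1/GCD(10,35) = 1/5 s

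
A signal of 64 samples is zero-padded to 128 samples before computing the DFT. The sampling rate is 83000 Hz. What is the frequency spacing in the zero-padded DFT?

Original DFT: N = 64, resolution = f_s/N = 83000/64 = 10375/8 Hz
Zero-padded DFT: N = 128, resolution = f_s/N = 83000/128 = 10375/16 Hz
Zero-padding interpolates the spectrum (finer frequency grid)
but does NOT improve the true spectral resolution (ability to resolve close frequencies).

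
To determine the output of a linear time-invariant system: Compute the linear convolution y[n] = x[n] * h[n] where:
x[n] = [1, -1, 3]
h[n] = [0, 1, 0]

y[n] = sum_k x[k]*h[n-k]. Output length = len(x) + len(h) - 1 = 3 + 3 - 1 = 5.
y[0] = 1*0 = 0
y[1] = -1*0 + 1*1 = 1
y[2] = 3*0 + -1*1 + 1*0 = -1
y[3] = 3*1 + -1*0 = 3
y[4] = 3*0 = 0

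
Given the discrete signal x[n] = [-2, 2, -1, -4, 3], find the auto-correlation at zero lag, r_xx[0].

The auto-correlation at zero lag r_xx[0] equals the signal energy.
r_xx[0] = sum of x[n]^2 = (-2)^2 + 2^2 + (-1)^2 + (-4)^2 + 3^2
= 4 + 4 + 1 + 16 + 9 = 34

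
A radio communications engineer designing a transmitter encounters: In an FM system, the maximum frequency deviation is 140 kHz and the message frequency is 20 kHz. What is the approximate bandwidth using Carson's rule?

Carson's rule: BW = 2*(delta_f + f_m)
= 2*(140 + 20) kHz = 320 kHz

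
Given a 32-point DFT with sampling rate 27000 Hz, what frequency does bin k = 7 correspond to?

The frequency of DFT bin k is: f_k = k * f_s / N
f_7 = 7 * 27000 / 32 = 23625/4 Hz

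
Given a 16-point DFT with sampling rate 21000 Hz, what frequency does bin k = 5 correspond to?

The frequency of DFT bin k is: f_k = k * f_s / N
f_5 = 5 * 21000 / 16 = 13125/2 Hz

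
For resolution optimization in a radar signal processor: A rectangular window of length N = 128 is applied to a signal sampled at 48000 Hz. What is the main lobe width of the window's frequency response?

For a rectangular window of length N,
the main lobe width in frequency is 2*f_s/N.
= 2*48000/128 = 750 Hz
This determines the minimum frequency separation for resolving two sinusoids.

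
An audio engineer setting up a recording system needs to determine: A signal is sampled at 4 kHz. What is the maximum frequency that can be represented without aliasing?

The maximum frequency that can be represented without aliasing
is the Nyquist frequency: f_max = f_s / 2 = 4 kHz / 2 = 2 kHz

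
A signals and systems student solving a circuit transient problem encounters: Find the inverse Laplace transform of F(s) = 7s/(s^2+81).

Standard pair: s/(s^2+w^2) <-> cos(wt)*u(t)
With k=7, w=9: f(t) = 7*cos(9t)*u(t)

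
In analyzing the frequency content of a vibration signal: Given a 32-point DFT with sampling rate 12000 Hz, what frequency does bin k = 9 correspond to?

The frequency of DFT bin k is: f_k = k * f_s / N
f_9 = 9 * 12000 / 32 = 3375 Hz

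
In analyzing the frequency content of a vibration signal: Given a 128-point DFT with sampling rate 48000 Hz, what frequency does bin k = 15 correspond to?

The frequency of DFT bin k is: f_k = k * f_s / N
f_15 = 15 * 48000 / 128 = 5625 Hz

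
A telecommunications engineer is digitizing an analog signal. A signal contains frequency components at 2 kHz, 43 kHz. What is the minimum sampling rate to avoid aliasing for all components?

The highest frequency component is f_max = 43 kHz.
Nyquist rate = 2 * f_max = 2 * 43 kHz = 86 kHz.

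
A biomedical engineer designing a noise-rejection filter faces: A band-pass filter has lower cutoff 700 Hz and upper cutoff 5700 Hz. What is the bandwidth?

Bandwidth = f_high - f_low
= 5700 Hz - 700 Hz = 5000 Hz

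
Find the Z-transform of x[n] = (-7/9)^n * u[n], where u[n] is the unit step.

The Z-transform of a^n * u[n] is z/(z-a) for |z| > |a|.
Here a = -7/9, so X(z) = z/(z - (-7/9)) = 9z/(9z + 7)
ROC: |z| > 7/9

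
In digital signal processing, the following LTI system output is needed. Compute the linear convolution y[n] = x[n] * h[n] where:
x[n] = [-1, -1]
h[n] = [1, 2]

y[n] = sum_k x[k]*h[n-k]. Output length = len(x) + len(h) - 1 = 2 + 2 - 1 = 3.
y[0] = -1*1 = -1
y[1] = -1*1 + -1*2 = -3
y[2] = -1*2 = -2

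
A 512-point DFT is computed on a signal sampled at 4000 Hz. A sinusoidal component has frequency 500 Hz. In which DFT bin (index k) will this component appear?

DFT frequency resolution = f_s/N = 4000/512 = 125/16 Hz
Bin index k = f_signal / resolution = 500 / 125/16 = 64
The signal frequency 500 Hz falls in DFT bin k = 64.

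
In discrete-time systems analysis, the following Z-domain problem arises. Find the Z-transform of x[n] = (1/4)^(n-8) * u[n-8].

Time-shifting property: if X(z) = Z{x[n]}, then Z{x[n-d]} = z^(-d) * X(z)
X(z) = z/(z - 1/4) for x[n] = (1/4)^n * u[n]
Z{x[n-8]} = z^(-8) * z/(z - 1/4) = z^(-7)/(z - 1/4)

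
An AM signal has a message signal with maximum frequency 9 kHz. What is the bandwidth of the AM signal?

In AM (double-sideband), the bandwidth is twice the message frequency.
BW = 2 * f_m = 2 * 9 kHz = 18 kHz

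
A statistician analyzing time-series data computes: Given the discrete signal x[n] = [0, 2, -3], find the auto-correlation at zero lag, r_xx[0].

The auto-correlation at zero lag r_xx[0] equals the signal energy.
r_xx[0] = sum of x[n]^2 = 0^2 + 2^2 + (-3)^2
= 0 + 4 + 9 = 13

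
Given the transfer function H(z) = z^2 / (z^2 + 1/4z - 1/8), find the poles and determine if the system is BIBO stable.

Poles are roots of the denominator: z^2 + 1/4z - 1/8 = 0.
Quadratic formula: z = [-(1/4) +/- sqrt((1/4)^2 - 4*(-1/8))] / 2
Discriminant = 1/16 + 1/2 = 9/16; sqrt = 3/4.
z = (-1/4 +/- 3/4) / 2 => z = 1/4 or z = -1/2.
|p1| = 1/4, |p2| = 1/2.
For BIBO stability, all poles must lie inside the unit circle (|p| < 1).
System is STABLE since both |p| < 1.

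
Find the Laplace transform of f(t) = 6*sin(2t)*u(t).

Standard pair: sin(wt)*u(t) <-> w/(s^2+w^2)
With w = 2: L{6*sin(2t)*u(t)} = 12/(s^2+4)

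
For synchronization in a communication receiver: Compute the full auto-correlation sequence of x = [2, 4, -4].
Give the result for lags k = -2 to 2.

r_xx[k] = sum_m x[m]*x[m+k], indexed from 0, for k = -2 to 2:
  r_xx[-2] = x[2]*x[0] = -8
  r_xx[-1] = x[1]*x[0] + x[2]*x[1] = -8
  r_xx[0] = x[0]*x[0] + x[1]*x[1] + x[2]*x[2] = 36
  r_xx[1] = x[0]*x[1] + x[1]*x[2] = -8
  r_xx[2] = x[0]*x[2] = -8
r_xx = [-8, -8, 36, -8, -8]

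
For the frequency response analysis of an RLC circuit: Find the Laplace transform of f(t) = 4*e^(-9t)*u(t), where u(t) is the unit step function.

Standard Laplace transform pair:
e^(-at)*u(t) <-> 1/(s+a)
With a = 9: L{4*e^(-9t)*u(t)} = 4/(s+9), ROC: Re(s) > -9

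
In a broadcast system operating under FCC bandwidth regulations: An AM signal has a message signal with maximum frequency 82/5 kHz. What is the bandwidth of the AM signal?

In AM (double-sideband), the bandwidth is twice the message frequency.
BW = 2 * f_m = 2 * 82/5 kHz = 164/5 kHz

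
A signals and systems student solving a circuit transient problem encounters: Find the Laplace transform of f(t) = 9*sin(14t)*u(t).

Standard pair: sin(wt)*u(t) <-> w/(s^2+w^2)
With w = 14: L{9*sin(14t)*u(t)} = 126/(s^2+196)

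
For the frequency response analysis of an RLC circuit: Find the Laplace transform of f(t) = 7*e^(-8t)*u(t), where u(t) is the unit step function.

Standard Laplace transform pair:
e^(-at)*u(t) <-> 1/(s+a)
With a = 8: L{7*e^(-8t)*u(t)} = 7/(s+8), ROC: Re(s) > -8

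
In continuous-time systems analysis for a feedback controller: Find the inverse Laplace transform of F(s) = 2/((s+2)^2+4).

Standard pair: w/((s+a)^2+w^2) <-> e^(-at)*sin(wt)*u(t)
With a=2, w=2: f(t) = e^(-2t)*sin(2t)*u(t)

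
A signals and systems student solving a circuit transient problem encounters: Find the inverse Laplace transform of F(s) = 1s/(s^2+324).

Standard pair: s/(s^2+w^2) <-> cos(wt)*u(t)
With k=1, w=18: f(t) = cos(18t)*u(t)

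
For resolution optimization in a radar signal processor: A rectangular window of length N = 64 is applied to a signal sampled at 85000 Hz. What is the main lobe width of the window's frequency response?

For a rectangular window of length N,
the main lobe width in frequency is 2*f_s/N.
= 2*85000/64 = 10625/4 Hz
This determines the minimum frequency separation for resolving two sinusoids.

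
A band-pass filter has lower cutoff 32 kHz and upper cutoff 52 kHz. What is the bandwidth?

Bandwidth = f_high - f_low
= 52 kHz - 32 kHz = 20 kHz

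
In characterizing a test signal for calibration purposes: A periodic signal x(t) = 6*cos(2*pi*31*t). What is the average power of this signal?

Average power of A*cos(wt) is A^2/2.
P = 6^2 / 2 = 36/2 = 18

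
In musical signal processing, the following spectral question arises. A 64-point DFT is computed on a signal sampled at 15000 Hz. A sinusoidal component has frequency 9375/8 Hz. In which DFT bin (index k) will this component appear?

DFT frequency resolution = f_s/N = 15000/64 = 1875/8 Hz
Bin index k = f_signal / resolution = 9375/8 / 1875/8 = 5
The signal frequency 9375/8 Hz falls in DFT bin k = 5.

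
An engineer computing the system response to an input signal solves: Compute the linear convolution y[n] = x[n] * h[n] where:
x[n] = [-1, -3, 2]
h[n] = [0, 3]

y[n] = sum_k x[k]*h[n-k]. Output length = len(x) + len(h) - 1 = 3 + 2 - 1 = 4.
y[0] = -1*0 = 0
y[1] = -3*0 + -1*3 = -3
y[2] = 2*0 + -3*3 = -9
y[3] = 2*3 = 6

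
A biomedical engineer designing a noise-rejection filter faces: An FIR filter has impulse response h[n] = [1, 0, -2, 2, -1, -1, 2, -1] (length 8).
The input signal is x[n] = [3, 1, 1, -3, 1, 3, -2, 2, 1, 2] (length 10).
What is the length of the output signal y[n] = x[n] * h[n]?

For linear convolution, the output length is:
len(y) = len(x) + len(h) - 1 = 10 + 8 - 1 = 17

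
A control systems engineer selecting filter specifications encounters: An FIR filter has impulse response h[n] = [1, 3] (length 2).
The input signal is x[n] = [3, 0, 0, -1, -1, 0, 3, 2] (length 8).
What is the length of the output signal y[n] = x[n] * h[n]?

For linear convolution, the output length is:
len(y) = len(x) + len(h) - 1 = 8 + 2 - 1 = 9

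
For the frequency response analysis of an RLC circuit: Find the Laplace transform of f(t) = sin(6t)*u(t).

Standard pair: sin(wt)*u(t) <-> w/(s^2+w^2)
With w = 6: L{sin(6t)*u(t)} = 6/(s^2+36)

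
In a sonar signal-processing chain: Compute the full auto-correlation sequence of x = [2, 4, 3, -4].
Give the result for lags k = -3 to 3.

r_xx[k] = sum_m x[m]*x[m+k], indexed from 0, for k = -3 to 3:
  r_xx[-3] = x[3]*x[0] = -8
  r_xx[-2] = x[2]*x[0] + x[3]*x[1] = -10
  r_xx[-1] = x[1]*x[0] + x[2]*x[1] + x[3]*x[2] = 8
  r_xx[0] = x[0]*x[0] + x[1]*x[1] + x[2]*x[2] + x[3]*x[3] = 45
  r_xx[1] = x[0]*x[1] + x[1]*x[2] + x[2]*x[3] = 8
  r_xx[2] = x[0]*x[2] + x[1]*x[3] = -10
  r_xx[3] = x[0]*x[3] = -8
r_xx = [-8, -10, 8, 45, 8, -10, -8]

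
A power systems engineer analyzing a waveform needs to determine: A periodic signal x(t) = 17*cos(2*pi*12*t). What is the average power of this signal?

Average power of A*cos(wt) is A^2/2.
P = 17^2 / 2 = 289/2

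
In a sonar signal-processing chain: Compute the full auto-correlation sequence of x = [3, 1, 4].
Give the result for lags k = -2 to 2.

r_xx[k] = sum_m x[m]*x[m+k], indexed from 0, for k = -2 to 2:
  r_xx[-2] = x[2]*x[0] = 12
  r_xx[-1] = x[1]*x[0] + x[2]*x[1] = 7
  r_xx[0] = x[0]*x[0] + x[1]*x[1] + x[2]*x[2] = 26
  r_xx[1] = x[0]*x[1] + x[1]*x[2] = 7
  r_xx[2] = x[0]*x[2] = 12
r_xx = [12, 7, 26, 7, 12]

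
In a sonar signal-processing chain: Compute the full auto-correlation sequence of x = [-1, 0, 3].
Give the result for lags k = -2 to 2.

r_xx[k] = sum_m x[m]*x[m+k], indexed from 0, for k = -2 to 2:
  r_xx[-2] = x[2]*x[0] = -3
  r_xx[-1] = x[1]*x[0] + x[2]*x[1] = 0
  r_xx[0] = x[0]*x[0] + x[1]*x[1] + x[2]*x[2] = 10
  r_xx[1] = x[0]*x[1] + x[1]*x[2] = 0
  r_xx[2] = x[0]*x[2] = -3
r_xx = [-3, 0, 10, 0, -3]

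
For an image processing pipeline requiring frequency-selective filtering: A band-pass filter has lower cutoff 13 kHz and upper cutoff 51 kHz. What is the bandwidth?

Bandwidth = f_high - f_low
= 51 kHz - 13 kHz = 38 kHz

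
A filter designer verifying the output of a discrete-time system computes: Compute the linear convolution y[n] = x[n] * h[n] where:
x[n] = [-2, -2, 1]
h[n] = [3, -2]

y[n] = sum_k x[k]*h[n-k]. Output length = len(x) + len(h) - 1 = 3 + 2 - 1 = 4.
y[0] = -2*3 = -6
y[1] = -2*3 + -2*-2 = -2
y[2] = 1*3 + -2*-2 = 7
y[3] = 1*-2 = -2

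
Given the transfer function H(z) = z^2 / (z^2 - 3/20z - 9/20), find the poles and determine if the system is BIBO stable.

Poles are roots of the denominator: z^2 - 3/20z - 9/20 = 0.
Quadratic formula: z = [-(-3/20) +/- sqrt((-3/20)^2 - 4*(-9/20))] / 2
Discriminant = 9/400 + 9/5 = 729/400; sqrt = 27/20.
z = (3/20 +/- 27/20) / 2 => z = 3/4 or z = -3/5.
|p1| = 3/4, |p2| = 3/5.
For BIBO stability, all poles must lie inside the unit circle (|p| < 1).
System is STABLE since both |p| < 1.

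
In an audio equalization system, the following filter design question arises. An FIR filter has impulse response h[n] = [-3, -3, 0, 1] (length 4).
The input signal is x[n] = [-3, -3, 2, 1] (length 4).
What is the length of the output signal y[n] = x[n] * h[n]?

For linear convolution, the output length is:
len(y) = len(x) + len(h) - 1 = 4 + 4 - 1 = 7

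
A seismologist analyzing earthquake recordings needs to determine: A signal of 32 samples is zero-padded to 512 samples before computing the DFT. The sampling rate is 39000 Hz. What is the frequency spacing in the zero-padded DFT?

Original DFT: N = 32, resolution = f_s/N = 39000/32 = 4875/4 Hz
Zero-padded DFT: N = 512, resolution = f_s/N = 39000/512 = 4875/64 Hz
Zero-padding interpolates the spectrum (finer frequency grid)
but does NOT improve the true spectral resolution (ability to resolve close frequencies).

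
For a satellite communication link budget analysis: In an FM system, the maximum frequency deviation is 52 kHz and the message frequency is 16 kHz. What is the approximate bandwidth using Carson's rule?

Carson's rule: BW = 2*(delta_f + f_m)
= 2*(52 + 16) kHz = 136 kHz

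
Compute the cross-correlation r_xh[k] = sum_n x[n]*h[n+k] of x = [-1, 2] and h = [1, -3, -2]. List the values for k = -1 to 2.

Both sequences indexed from 0 and zero outside their support.
Lags with overlap: k = -1 to 2.
  r_xh[-1] = x[1]*h[0] = 2
  r_xh[0] = x[0]*h[0] + x[1]*h[1] = -7
  r_xh[1] = x[0]*h[1] + x[1]*h[2] = -1
  r_xh[2] = x[0]*h[2] = 2
r_xh = [2, -7, -1, 2] (for k = -1, ..., 2)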